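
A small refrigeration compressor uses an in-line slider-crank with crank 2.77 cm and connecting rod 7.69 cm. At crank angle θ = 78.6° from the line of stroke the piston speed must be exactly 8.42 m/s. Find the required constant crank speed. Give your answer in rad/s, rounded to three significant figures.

288

For an in-line slider-crank, |v_piston| = rω|sinθ|·[1 + r cosθ/√(L² − r² sin²θ)].
With r = 0.0277 m, L = 0.0769 m, θ = 78.6°: the bracketed kinematic factor |dx/dθ| = 0.02922 m.
ω = v/|dx/dθ| = 8.42/0.02922 = 288.16 rad/s.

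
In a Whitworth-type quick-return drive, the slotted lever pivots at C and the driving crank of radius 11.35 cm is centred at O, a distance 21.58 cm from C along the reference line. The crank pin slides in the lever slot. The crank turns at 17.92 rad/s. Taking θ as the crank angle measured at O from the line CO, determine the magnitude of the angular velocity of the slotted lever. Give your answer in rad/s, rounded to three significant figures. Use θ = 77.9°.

4.63

ω = 17.92 rad/s
Crank pin A relative to C: A = (d + r cosθ, r sinθ); lever angle φ = atan2(r sinθ, d + r cosθ).
Differentiating tanφ: φ̇ = rω(d cosθ + r)/(d² + r² + 2dr cosθ).
d² + r² + 2dr cosθ = |CA|² = 0.0697204 m²;  d cosθ + r = +0.15874 m.
|ω_lever| = |0.1135·17.92·+0.15874| / 0.0697204 = 4.6307 rad/s.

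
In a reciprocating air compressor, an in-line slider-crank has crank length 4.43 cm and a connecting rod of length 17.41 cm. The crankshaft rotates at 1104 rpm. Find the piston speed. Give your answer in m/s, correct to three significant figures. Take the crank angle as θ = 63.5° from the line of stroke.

ω = 2π·1104/60 = 115.6 rad/s
For an in-line slider-crank, x = r cosθ + √(L² − r² sin²θ), so v = −rω sinθ·[1 + r cosθ/√(L² − r² sin²θ)].
With r = 0.0443 m, L = 0.1741 m, θ = 63.5°: √(L² − r² sin²θ) = 0.16953 m.
v = −0.0443·115.6·0.89493·[1 + 0.0443·0.44620/0.16953] = -5.1179 m/s.
|v| = 5.1179 m/s.

5.12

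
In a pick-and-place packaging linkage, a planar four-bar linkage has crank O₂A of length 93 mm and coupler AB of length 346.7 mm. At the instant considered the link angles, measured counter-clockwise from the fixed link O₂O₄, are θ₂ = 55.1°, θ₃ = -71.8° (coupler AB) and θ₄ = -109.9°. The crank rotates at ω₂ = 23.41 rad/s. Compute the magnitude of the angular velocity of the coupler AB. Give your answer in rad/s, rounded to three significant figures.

ω₂ = 23.41 rad/s
Differentiating the loop-closure r₂e^{iθ₂}+r₃e^{iθ₃}=r₁+r₄e^{iθ₄} gives r₂ω₂e^{iθ₂}+r₃ω₃e^{iθ₃}=r₄ω₄e^{iθ₄}.
Eliminating the other unknown: ω₃ = r₂ω₂ sin(θ₄−θ₂) / [r₃ sin(θ₃−θ₄)].
Numerator sine = -0.25882; denominator sine = +0.61704.
Result = 0.093·23.41·(-0.25882) / (0.3467·(+0.61704)) = -2.634 rad/s; magnitude 2.634 rad/s.

2.63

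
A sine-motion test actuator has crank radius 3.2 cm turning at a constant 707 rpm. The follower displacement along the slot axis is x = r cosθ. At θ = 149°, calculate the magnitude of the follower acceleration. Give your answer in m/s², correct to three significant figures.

ω = 74.04 rad/s (from 707 rpm).
x = r cosθ ⇒ ẍ = −rω² cosθ (ω constant).
|a| = rω²|cosθ| = 0.032·(74.04)²·|cos 149°| = 150.35 m/s².

150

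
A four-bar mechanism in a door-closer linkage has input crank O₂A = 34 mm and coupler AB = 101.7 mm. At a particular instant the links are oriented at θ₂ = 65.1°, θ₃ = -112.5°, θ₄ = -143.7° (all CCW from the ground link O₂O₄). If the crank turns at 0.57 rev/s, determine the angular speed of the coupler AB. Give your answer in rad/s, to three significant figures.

1.11

ω₂ = 3.581 rad/s (from 0.57 rev/s).
Differentiating the loop-closure r₂e^{iθ₂}+r₃e^{iθ₃}=r₁+r₄e^{iθ₄} gives r₂ω₂e^{iθ₂}+r₃ω₃e^{iθ₃}=r₄ω₄e^{iθ₄}.
Eliminating the other unknown: ω₃ = r₂ω₂ sin(θ₄−θ₂) / [r₃ sin(θ₃−θ₄)].
Numerator sine = +0.48175; denominator sine = +0.51803.
Result = 0.034·3.581·(+0.48175) / (0.1017·(+0.51803)) = +1.1135 rad/s; magnitude 1.1135 rad/s.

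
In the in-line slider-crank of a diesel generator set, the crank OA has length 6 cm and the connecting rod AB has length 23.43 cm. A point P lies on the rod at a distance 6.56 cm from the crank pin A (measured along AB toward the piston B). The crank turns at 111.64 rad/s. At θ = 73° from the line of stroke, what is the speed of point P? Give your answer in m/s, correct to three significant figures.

ω = 111.6 rad/s.  Crank-pin speed |V_A| = rω = 6.6984 m/s, perpendicular to OA.
Rod angle: sinφ = −(r/L) sinθ ⇒ φ = -14.175°; ω_rod = −rω cosθ/√(L²−r²sin²θ) = -8.6211 rad/s.
V_P = V_A + ω_rod × AP, with AP = 0.0656 m along the rod.
Components: V_Px = −rω sinθ − a·ω_rod·sinφ = -6.5442 m/s;  V_Py = rω cosθ + a·ω_rod·cosφ = +1.4101 m/s.
|V_P| = √(V_Px² + V_Py²) = 6.6944 m/s.

6.69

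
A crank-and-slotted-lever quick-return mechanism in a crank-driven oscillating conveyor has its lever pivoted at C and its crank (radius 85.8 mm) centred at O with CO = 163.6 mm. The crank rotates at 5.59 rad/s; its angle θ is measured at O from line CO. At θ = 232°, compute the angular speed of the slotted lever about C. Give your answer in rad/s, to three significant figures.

ω = 5.59 rad/s
Crank pin A relative to C: A = (d + r cosθ, r sinθ); lever angle φ = atan2(r sinθ, d + r cosθ).
Differentiating tanφ: φ̇ = rω(d cosθ + r)/(d² + r² + 2dr cosθ).
d² + r² + 2dr cosθ = |CA|² = 0.0168427 m²;  d cosθ + r = -0.014922 m.
|ω_lever| = |0.0858·5.59·-0.014922| / 0.0168427 = 0.42493 rad/s.

0.425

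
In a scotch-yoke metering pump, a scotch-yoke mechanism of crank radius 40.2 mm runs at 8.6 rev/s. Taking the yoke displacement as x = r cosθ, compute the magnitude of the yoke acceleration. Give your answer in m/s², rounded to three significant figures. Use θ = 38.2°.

ω = 54.04 rad/s (from 8.6 rev/s).
x = r cosθ ⇒ ẍ = −rω² cosθ (ω constant).
|a| = rω²|cosθ| = 0.0402·(54.04)²·|cos 38.2°| = 92.241 m/s².

92.2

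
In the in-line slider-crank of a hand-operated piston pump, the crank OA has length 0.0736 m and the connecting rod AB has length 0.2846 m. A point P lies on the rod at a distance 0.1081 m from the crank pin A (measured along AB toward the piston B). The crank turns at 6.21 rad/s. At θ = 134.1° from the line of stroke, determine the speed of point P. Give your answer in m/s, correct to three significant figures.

0.364

ω = 6.21 rad/s.  Crank-pin speed |V_A| = rω = 0.45706 m/s, perpendicular to OA.
Rod angle: sinφ = −(r/L) sinθ ⇒ φ = -10.703°; ω_rod = −rω cosθ/√(L²−r²sin²θ) = +1.1374 rad/s.
V_P = V_A + ω_rod × AP, with AP = 0.1081 m along the rod.
Components: V_Px = −rω sinθ − a·ω_rod·sinφ = -0.30539 m/s;  V_Py = rω cosθ + a·ω_rod·cosφ = -0.19726 m/s.
|V_P| = √(V_Px² + V_Py²) = 0.36356 m/s.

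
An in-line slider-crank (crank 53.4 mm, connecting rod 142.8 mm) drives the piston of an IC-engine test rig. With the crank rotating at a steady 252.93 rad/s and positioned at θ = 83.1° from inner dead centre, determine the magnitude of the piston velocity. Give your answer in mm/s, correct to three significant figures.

ω = 252.9 rad/s
For an in-line slider-crank, x = r cosθ + √(L² − r² sin²θ), so v = −rω sinθ·[1 + r cosθ/√(L² − r² sin²θ)].
With r = 0.0534 m, L = 0.1428 m, θ = 83.1°: √(L² − r² sin²θ) = 0.1326 m.
v = −0.0534·252.9·0.99276·[1 + 0.0534·0.12014/0.1326] = -14.057 m/s.
|v| = 14.057 m/s = 14057 mm/s.

14100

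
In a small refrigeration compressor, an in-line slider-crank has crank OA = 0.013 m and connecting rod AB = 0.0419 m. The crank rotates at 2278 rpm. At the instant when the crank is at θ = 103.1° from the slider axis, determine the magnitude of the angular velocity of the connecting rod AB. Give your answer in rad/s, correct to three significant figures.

ω = 238.6 rad/s (converted from 2278 rpm).
The rod makes angle φ with the slider axis where L sinφ = r sinθ; differentiating, L cosφ·φ̇ = r ω cosθ.
L cosφ = √(L² − r² sin²θ) = 0.039941 m.
|ω_rod| = r ω |cosθ| / √(L² − r² sin²θ) = 0.013·238.6·0.22665/0.039941 = 17.598 rad/s.

17.6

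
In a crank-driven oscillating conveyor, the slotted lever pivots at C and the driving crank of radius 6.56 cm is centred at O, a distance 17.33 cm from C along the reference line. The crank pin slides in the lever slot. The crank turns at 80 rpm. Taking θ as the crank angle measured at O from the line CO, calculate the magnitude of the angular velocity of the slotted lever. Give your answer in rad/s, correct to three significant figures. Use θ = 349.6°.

2.29

ω = 8.378 rad/s (from 80 rpm).
Crank pin A relative to C: A = (d + r cosθ, r sinθ); lever angle φ = atan2(r sinθ, d + r cosθ).
Differentiating tanφ: φ̇ = rω(d cosθ + r)/(d² + r² + 2dr cosθ).
d² + r² + 2dr cosθ = |CA|² = 0.0566997 m²;  d cosθ + r = +0.23605 m.
|ω_lever| = |0.0656·8.378·+0.23605| / 0.0566997 = 2.288 rad/s.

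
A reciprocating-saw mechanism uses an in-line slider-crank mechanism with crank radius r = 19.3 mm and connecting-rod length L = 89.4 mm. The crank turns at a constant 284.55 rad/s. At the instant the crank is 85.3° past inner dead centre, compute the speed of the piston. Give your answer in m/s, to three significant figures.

5.57

ω = 284.6 rad/s
For an in-line slider-crank, x = r cosθ + √(L² − r² sin²θ), so v = −rω sinθ·[1 + r cosθ/√(L² − r² sin²θ)].
With r = 0.0193 m, L = 0.0894 m, θ = 85.3°: √(L² − r² sin²θ) = 0.087306 m.
v = −0.0193·284.6·0.99664·[1 + 0.0193·0.08194/0.087306] = -5.5725 m/s.
|v| = 5.5725 m/s.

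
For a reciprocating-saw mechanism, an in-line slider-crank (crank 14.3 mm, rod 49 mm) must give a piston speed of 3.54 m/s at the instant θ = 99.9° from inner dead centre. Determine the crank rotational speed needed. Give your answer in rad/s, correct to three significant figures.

265

For an in-line slider-crank, |v_piston| = rω|sinθ|·[1 + r cosθ/√(L² − r² sin²θ)].
With r = 0.0143 m, L = 0.049 m, θ = 99.9°: the bracketed kinematic factor |dx/dθ| = 0.013349 m.
ω = v/|dx/dθ| = 3.54/0.013349 = 265.19 rad/s.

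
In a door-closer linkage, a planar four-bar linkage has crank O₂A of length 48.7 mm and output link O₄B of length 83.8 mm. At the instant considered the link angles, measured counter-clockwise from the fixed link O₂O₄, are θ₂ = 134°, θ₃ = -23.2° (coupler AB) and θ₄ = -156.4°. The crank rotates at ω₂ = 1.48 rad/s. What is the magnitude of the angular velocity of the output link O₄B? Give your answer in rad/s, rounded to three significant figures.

ω₂ = 1.48 rad/s
Differentiating the loop-closure r₂e^{iθ₂}+r₃e^{iθ₃}=r₁+r₄e^{iθ₄} gives r₂ω₂e^{iθ₂}+r₃ω₃e^{iθ₃}=r₄ω₄e^{iθ₄}.
Eliminating the other unknown: ω₄ = r₂ω₂ sin(θ₂−θ₃) / [r₄ sin(θ₄−θ₃)].
Numerator sine = +0.38752; denominator sine = -0.72897.
Result = 0.0487·1.48·(+0.38752) / (0.0838·(-0.72897)) = -0.45722 rad/s; magnitude 0.45722 rad/s.

0.457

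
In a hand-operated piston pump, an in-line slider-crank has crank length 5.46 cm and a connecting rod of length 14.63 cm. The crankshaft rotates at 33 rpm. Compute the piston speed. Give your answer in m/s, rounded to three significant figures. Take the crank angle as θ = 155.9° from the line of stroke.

ω = 2π·33/60 = 3.456 rad/s
For an in-line slider-crank, x = r cosθ + √(L² − r² sin²θ), so v = −rω sinθ·[1 + r cosθ/√(L² − r² sin²θ)].
With r = 0.0546 m, L = 0.1463 m, θ = 155.9°: √(L² − r² sin²θ) = 0.14459 m.
v = −0.0546·3.456·0.40833·[1 + 0.0546·-0.91283/0.14459] = -0.050488 m/s.
|v| = 0.050488 m/s.

0.0505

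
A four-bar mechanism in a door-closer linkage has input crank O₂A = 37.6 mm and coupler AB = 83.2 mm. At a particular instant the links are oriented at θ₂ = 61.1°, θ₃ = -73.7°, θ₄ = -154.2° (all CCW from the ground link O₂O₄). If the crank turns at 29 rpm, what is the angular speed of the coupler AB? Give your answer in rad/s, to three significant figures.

0.804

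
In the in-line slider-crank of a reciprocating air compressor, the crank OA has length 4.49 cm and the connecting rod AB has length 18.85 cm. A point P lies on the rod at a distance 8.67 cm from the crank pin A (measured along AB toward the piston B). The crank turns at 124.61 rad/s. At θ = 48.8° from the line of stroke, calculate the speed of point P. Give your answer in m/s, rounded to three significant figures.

ω = 124.6 rad/s.  Crank-pin speed |V_A| = rω = 5.595 m/s, perpendicular to OA.
Rod angle: sinφ = −(r/L) sinθ ⇒ φ = -10.324°; ω_rod = −rω cosθ/√(L²−r²sin²θ) = -19.873 rad/s.
V_P = V_A + ω_rod × AP, with AP = 0.0867 m along the rod.
Components: V_Px = −rω sinθ − a·ω_rod·sinφ = -4.5185 m/s;  V_Py = rω cosθ + a·ω_rod·cosφ = +1.9903 m/s.
|V_P| = √(V_Px² + V_Py²) = 4.9375 m/s.

4.94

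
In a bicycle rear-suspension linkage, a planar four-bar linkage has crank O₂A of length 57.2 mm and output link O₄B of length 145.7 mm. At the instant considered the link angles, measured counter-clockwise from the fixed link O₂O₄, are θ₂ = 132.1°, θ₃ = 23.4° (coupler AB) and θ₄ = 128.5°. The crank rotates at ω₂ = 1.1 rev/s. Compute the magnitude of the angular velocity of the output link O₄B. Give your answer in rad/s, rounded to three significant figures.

2.66

ω₂ = 6.912 rad/s (from 1.1 rev/s).
Differentiating the loop-closure r₂e^{iθ₂}+r₃e^{iθ₃}=r₁+r₄e^{iθ₄} gives r₂ω₂e^{iθ₂}+r₃ω₃e^{iθ₃}=r₄ω₄e^{iθ₄}.
Eliminating the other unknown: ω₄ = r₂ω₂ sin(θ₂−θ₃) / [r₄ sin(θ₄−θ₃)].
Numerator sine = +0.94721; denominator sine = +0.96547.
Result = 0.0572·6.912·(+0.94721) / (0.1457·(+0.96547)) = +2.662 rad/s; magnitude 2.662 rad/s.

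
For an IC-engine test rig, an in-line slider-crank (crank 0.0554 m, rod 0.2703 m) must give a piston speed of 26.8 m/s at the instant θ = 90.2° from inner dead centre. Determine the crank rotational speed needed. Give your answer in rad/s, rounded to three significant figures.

484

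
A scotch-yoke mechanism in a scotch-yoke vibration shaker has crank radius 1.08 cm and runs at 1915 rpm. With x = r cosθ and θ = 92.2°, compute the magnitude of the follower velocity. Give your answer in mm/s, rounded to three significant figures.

ω = 200.5 rad/s (from 1915 rpm).
x = r cosθ ⇒ ẋ = −rω sinθ.
|v| = rω|sinθ| = 0.0108·200.5·|sin 92.2°| = 2.1642 m/s = 2164.2 mm/s.

2160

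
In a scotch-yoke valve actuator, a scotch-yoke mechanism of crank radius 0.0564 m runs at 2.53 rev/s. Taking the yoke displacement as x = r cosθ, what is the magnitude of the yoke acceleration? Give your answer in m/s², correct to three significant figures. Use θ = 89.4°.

ω = 15.9 rad/s (from 2.53 rev/s).
x = r cosθ ⇒ ẍ = −rω² cosθ (ω constant).
|a| = rω²|cosθ| = 0.0564·(15.9)²·|cos 89.4°| = 0.14925 m/s².

0.149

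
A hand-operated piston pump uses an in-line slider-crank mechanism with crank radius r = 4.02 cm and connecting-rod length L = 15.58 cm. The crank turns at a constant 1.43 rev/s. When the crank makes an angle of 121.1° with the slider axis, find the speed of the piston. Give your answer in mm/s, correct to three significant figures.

ω = 2π·1.43 = 8.985 rad/s
For an in-line slider-crank, x = r cosθ + √(L² − r² sin²θ), so v = −rω sinθ·[1 + r cosθ/√(L² − r² sin²θ)].
With r = 0.0402 m, L = 0.1558 m, θ = 121.1°: √(L² − r² sin²θ) = 0.15195 m.
v = −0.0402·8.985·0.85627·[1 + 0.0402·-0.51653/0.15195] = -0.26702 m/s.
|v| = 0.26702 m/s = 267.02 mm/s.

267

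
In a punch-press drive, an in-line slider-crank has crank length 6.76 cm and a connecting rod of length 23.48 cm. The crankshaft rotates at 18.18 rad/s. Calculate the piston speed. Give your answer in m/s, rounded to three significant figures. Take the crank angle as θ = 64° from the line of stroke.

1.25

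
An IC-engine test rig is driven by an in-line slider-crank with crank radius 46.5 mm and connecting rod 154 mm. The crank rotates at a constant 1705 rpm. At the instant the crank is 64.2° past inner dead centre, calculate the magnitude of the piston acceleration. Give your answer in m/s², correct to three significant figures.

ω = 2π·1705/60 = 178.5 rad/s
x(θ) = r cosθ + √(L² − r² sin²θ); with ω constant, a = ω²·d²x/dθ².
d²x/dθ² = −r cosθ − r²(cos2θ)/√u − r⁴ sin²2θ/(4u^{3/2}),  u = L² − r² sin²θ = 0.0219633 m².
Substituting r = 0.0465 m, L = 0.154 m, θ = 64.2°: d²x/dθ² = -0.011396 m.
a = ω²·d²x/dθ² = (178.5)²·(-0.011396) = -363.3 m/s²;  |a| = 363.3 m/s².

363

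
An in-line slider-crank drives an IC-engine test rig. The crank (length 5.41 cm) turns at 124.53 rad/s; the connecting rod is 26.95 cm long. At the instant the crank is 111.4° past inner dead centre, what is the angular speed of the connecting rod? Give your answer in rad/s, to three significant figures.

9.28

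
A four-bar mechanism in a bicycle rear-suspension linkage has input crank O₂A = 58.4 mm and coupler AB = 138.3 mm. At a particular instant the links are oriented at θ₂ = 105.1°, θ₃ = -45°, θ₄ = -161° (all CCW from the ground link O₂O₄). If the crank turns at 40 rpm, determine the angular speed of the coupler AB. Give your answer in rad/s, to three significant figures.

1.96

ω₂ = 4.189 rad/s (from 40 rpm).
Differentiating the loop-closure r₂e^{iθ₂}+r₃e^{iθ₃}=r₁+r₄e^{iθ₄} gives r₂ω₂e^{iθ₂}+r₃ω₃e^{iθ₃}=r₄ω₄e^{iθ₄}.
Eliminating the other unknown: ω₃ = r₂ω₂ sin(θ₄−θ₂) / [r₃ sin(θ₃−θ₄)].
Numerator sine = +0.99768; denominator sine = +0.89879.
Result = 0.0584·4.189·(+0.99768) / (0.1383·(+0.89879)) = +1.9634 rad/s; magnitude 1.9634 rad/s.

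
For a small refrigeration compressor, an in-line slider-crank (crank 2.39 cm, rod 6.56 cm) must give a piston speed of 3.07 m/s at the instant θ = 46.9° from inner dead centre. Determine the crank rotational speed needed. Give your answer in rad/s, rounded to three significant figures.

140

For an in-line slider-crank, |v_piston| = rω|sinθ|·[1 + r cosθ/√(L² − r² sin²θ)].
With r = 0.0239 m, L = 0.0656 m, θ = 46.9°: the bracketed kinematic factor |dx/dθ| = 0.021957 m.
ω = v/|dx/dθ| = 3.07/0.021957 = 139.82 rad/s.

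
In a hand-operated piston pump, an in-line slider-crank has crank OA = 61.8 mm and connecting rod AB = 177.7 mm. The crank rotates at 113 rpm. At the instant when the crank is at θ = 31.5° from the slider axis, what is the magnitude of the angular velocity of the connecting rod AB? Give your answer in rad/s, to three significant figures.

ω = 11.83 rad/s (converted from 113 rpm).
The rod makes angle φ with the slider axis where L sinφ = r sinθ; differentiating, L cosφ·φ̇ = r ω cosθ.
L cosφ = √(L² − r² sin²θ) = 0.17474 m.
|ω_rod| = r ω |cosθ| / √(L² − r² sin²θ) = 0.0618·11.83·0.85264/0.17474 = 3.5683 rad/s.

3.57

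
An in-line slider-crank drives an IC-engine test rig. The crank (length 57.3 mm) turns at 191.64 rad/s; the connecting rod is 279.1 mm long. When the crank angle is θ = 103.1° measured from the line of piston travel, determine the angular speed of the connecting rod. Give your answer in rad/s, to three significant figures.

9.10

ω = 191.6 rad/s
The rod makes angle φ with the slider axis where L sinφ = r sinθ; differentiating, L cosφ·φ̇ = r ω cosθ.
L cosφ = √(L² − r² sin²θ) = 0.27346 m.
|ω_rod| = r ω |cosθ| / √(L² − r² sin²θ) = 0.0573·191.6·0.22665/0.27346 = 9.1012 rad/s.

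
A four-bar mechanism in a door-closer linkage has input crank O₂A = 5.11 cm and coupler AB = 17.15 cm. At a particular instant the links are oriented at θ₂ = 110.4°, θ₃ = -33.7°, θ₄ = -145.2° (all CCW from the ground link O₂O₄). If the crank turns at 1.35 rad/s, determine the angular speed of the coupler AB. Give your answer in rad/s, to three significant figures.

ω₂ = 1.35 rad/s
Differentiating the loop-closure r₂e^{iθ₂}+r₃e^{iθ₃}=r₁+r₄e^{iθ₄} gives r₂ω₂e^{iθ₂}+r₃ω₃e^{iθ₃}=r₄ω₄e^{iθ₄}.
Eliminating the other unknown: ω₃ = r₂ω₂ sin(θ₄−θ₂) / [r₃ sin(θ₃−θ₄)].
Numerator sine = +0.96858; denominator sine = +0.93042.
Result = 0.0511·1.35·(+0.96858) / (0.1715·(+0.93042)) = +0.41874 rad/s; magnitude 0.41874 rad/s.

0.419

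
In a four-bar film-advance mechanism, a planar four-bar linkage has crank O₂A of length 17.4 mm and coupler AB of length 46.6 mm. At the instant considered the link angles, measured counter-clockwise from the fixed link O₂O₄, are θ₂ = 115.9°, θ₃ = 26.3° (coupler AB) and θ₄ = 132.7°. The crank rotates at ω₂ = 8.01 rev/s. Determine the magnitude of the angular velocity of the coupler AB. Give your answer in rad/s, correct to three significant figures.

5.66

ω₂ = 50.33 rad/s (from 8.01 rev/s).
Differentiating the loop-closure r₂e^{iθ₂}+r₃e^{iθ₃}=r₁+r₄e^{iθ₄} gives r₂ω₂e^{iθ₂}+r₃ω₃e^{iθ₃}=r₄ω₄e^{iθ₄}.
Eliminating the other unknown: ω₃ = r₂ω₂ sin(θ₄−θ₂) / [r₃ sin(θ₃−θ₄)].
Numerator sine = +0.28903; denominator sine = -0.95931.
Result = 0.0174·50.33·(+0.28903) / (0.0466·(-0.95931)) = -5.6619 rad/s; magnitude 5.6619 rad/s.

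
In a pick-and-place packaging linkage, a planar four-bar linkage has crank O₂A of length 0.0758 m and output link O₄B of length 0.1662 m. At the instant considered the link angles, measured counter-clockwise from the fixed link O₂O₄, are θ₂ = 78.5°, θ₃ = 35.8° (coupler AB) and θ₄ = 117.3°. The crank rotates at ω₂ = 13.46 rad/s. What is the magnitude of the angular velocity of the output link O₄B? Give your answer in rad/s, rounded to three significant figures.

ω₂ = 13.46 rad/s
Differentiating the loop-closure r₂e^{iθ₂}+r₃e^{iθ₃}=r₁+r₄e^{iθ₄} gives r₂ω₂e^{iθ₂}+r₃ω₃e^{iθ₃}=r₄ω₄e^{iθ₄}.
Eliminating the other unknown: ω₄ = r₂ω₂ sin(θ₂−θ₃) / [r₄ sin(θ₄−θ₃)].
Numerator sine = +0.67816; denominator sine = +0.98902.
Result = 0.0758·13.46·(+0.67816) / (0.1662·(+0.98902)) = +4.2093 rad/s; magnitude 4.2093 rad/s.

4.21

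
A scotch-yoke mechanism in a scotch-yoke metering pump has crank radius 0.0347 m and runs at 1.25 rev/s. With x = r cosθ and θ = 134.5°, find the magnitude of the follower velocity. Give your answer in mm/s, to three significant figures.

194

ω = 7.854 rad/s (from 1.25 rev/s).
x = r cosθ ⇒ ẋ = −rω sinθ.
|v| = rω|sinθ| = 0.0347·7.854·|sin 134.5°| = 0.19438 m/s = 194.38 mm/s.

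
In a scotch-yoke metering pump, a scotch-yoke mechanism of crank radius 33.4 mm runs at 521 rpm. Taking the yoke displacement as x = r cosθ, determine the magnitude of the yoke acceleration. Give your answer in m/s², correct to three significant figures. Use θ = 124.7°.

56.6

ω = 54.56 rad/s (from 521 rpm).
x = r cosθ ⇒ ẍ = −rω² cosθ (ω constant).
|a| = rω²|cosθ| = 0.0334·(54.56)²·|cos 124.7°| = 56.598 m/s².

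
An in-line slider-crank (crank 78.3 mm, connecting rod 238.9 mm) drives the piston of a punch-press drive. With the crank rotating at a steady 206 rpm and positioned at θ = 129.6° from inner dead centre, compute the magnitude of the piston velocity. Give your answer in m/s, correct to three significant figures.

1.02

ω = 2π·206/60 = 21.57 rad/s
For an in-line slider-crank, x = r cosθ + √(L² − r² sin²θ), so v = −rω sinθ·[1 + r cosθ/√(L² − r² sin²θ)].
With r = 0.0783 m, L = 0.2389 m, θ = 129.6°: √(L² − r² sin²θ) = 0.23116 m.
v = −0.0783·21.57·0.77051·[1 + 0.0783·-0.63742/0.23116] = -1.0205 m/s.
|v| = 1.0205 m/s.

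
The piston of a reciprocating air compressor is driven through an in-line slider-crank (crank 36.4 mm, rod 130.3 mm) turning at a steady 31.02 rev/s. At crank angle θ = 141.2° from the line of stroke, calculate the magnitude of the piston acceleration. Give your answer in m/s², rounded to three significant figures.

986

ω = 2π·31 = 194.9 rad/s
x(θ) = r cosθ + √(L² − r² sin²θ); with ω constant, a = ω²·d²x/dθ².
d²x/dθ² = −r cosθ − r²(cos2θ)/√u − r⁴ sin²2θ/(4u^{3/2}),  u = L² − r² sin²θ = 0.0164579 m².
Substituting r = 0.0364 m, L = 0.1303 m, θ = 141.2°: d²x/dθ² = +0.025952 m.
a = ω²·d²x/dθ² = (194.9)²·(+0.025952) = +985.85 m/s²;  |a| = 985.85 m/s².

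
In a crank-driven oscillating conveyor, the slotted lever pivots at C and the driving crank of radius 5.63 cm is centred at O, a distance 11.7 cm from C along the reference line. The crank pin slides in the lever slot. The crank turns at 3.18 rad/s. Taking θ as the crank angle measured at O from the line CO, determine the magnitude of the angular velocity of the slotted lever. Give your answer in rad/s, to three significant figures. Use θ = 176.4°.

2.92

ω = 3.18 rad/s
Crank pin A relative to C: A = (d + r cosθ, r sinθ); lever angle φ = atan2(r sinθ, d + r cosθ).
Differentiating tanφ: φ̇ = rω(d cosθ + r)/(d² + r² + 2dr cosθ).
d² + r² + 2dr cosθ = |CA|² = 0.00371049 m²;  d cosθ + r = -0.060469 m.
|ω_lever| = |0.0563·3.18·-0.060469| / 0.00371049 = 2.9177 rad/s.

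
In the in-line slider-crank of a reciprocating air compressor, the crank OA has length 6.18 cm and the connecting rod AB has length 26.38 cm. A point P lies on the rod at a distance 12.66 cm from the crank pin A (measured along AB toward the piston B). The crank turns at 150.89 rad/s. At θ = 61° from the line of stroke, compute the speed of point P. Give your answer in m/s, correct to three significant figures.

8.93

ω = 150.9 rad/s.  Crank-pin speed |V_A| = rω = 9.325 m/s, perpendicular to OA.
Rod angle: sinφ = −(r/L) sinθ ⇒ φ = -11.823°; ω_rod = −rω cosθ/√(L²−r²sin²θ) = -17.509 rad/s.
V_P = V_A + ω_rod × AP, with AP = 0.1266 m along the rod.
Components: V_Px = −rω sinθ − a·ω_rod·sinφ = -8.61 m/s;  V_Py = rω cosθ + a·ω_rod·cosφ = +2.3513 m/s.
|V_P| = √(V_Px² + V_Py²) = 8.9253 m/s.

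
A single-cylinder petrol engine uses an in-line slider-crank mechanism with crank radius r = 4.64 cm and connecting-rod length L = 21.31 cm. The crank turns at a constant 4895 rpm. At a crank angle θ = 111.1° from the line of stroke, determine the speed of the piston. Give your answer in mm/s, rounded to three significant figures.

20400

ω = 2π·4895/60 = 512.6 rad/s
For an in-line slider-crank, x = r cosθ + √(L² − r² sin²θ), so v = −rω sinθ·[1 + r cosθ/√(L² − r² sin²θ)].
With r = 0.0464 m, L = 0.2131 m, θ = 111.1°: √(L² − r² sin²θ) = 0.20866 m.
v = −0.0464·512.6·0.93295·[1 + 0.0464·-0.36000/0.20866] = -20.414 m/s.
|v| = 20.414 m/s = 20414 mm/s.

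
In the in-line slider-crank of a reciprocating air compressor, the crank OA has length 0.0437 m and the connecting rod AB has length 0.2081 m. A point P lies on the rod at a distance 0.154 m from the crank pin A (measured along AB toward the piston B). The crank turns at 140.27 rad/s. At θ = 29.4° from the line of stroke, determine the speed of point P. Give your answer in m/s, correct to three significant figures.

3.69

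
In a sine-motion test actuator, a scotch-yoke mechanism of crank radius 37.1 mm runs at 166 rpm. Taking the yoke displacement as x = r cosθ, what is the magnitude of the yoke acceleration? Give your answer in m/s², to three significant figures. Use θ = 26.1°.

10.1

ω = 17.38 rad/s (from 166 rpm).
x = r cosθ ⇒ ẍ = −rω² cosθ (ω constant).
|a| = rω²|cosθ| = 0.0371·(17.38)²·|cos 26.1°| = 10.068 m/s².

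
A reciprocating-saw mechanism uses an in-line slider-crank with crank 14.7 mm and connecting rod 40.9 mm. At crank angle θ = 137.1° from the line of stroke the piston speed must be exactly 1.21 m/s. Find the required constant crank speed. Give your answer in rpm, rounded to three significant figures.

1590

For an in-line slider-crank, |v_piston| = rω|sinθ|·[1 + r cosθ/√(L² − r² sin²θ)].
With r = 0.0147 m, L = 0.0409 m, θ = 137.1°: the bracketed kinematic factor |dx/dθ| = 0.0072894 m.
ω = v/|dx/dθ| = 1.21/0.0072894 = 165.99 rad/s.
N = 60ω/(2π) = 1585.1 rpm.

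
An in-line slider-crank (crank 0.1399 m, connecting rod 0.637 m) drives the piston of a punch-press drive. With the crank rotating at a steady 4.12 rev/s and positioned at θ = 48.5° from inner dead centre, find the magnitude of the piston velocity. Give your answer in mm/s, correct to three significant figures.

3110

ω = 2π·4.12 = 25.89 rad/s
For an in-line slider-crank, x = r cosθ + √(L² − r² sin²θ), so v = −rω sinθ·[1 + r cosθ/√(L² − r² sin²θ)].
With r = 0.1399 m, L = 0.637 m, θ = 48.5°: √(L² − r² sin²θ) = 0.62832 m.
v = −0.1399·25.89·0.74896·[1 + 0.1399·0.66262/0.62832] = -3.1126 m/s.
|v| = 3.1126 m/s = 3112.6 mm/s.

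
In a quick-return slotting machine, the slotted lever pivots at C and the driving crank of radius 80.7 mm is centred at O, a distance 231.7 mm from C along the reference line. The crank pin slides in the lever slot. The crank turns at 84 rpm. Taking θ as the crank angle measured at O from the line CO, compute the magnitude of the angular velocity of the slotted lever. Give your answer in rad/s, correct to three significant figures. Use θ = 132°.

ω = 8.796 rad/s (from 84 rpm).
Crank pin A relative to C: A = (d + r cosθ, r sinθ); lever angle φ = atan2(r sinθ, d + r cosθ).
Differentiating tanφ: φ̇ = rω(d cosθ + r)/(d² + r² + 2dr cosθ).
d² + r² + 2dr cosθ = |CA|² = 0.0351743 m²;  d cosθ + r = -0.074338 m.
|ω_lever| = |0.0807·8.796·-0.074338| / 0.0351743 = 1.5003 rad/s.

1.50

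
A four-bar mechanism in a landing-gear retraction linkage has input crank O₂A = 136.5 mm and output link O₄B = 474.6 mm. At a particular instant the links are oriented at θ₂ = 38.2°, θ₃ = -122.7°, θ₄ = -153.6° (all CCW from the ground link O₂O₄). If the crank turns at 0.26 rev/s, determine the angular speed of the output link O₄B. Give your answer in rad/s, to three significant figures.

0.299

ω₂ = 1.634 rad/s (from 0.26 rev/s).
Differentiating the loop-closure r₂e^{iθ₂}+r₃e^{iθ₃}=r₁+r₄e^{iθ₄} gives r₂ω₂e^{iθ₂}+r₃ω₃e^{iθ₃}=r₄ω₄e^{iθ₄}.
Eliminating the other unknown: ω₄ = r₂ω₂ sin(θ₂−θ₃) / [r₄ sin(θ₄−θ₃)].
Numerator sine = +0.32722; denominator sine = -0.51354.
Result = 0.1365·1.634·(+0.32722) / (0.4746·(-0.51354)) = -0.29938 rad/s; magnitude 0.29938 rad/s.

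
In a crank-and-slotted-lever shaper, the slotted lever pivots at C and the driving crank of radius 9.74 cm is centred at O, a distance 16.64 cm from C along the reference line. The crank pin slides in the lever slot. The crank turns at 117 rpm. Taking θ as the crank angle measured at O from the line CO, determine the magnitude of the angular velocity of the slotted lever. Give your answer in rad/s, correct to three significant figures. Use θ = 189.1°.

ω = 12.25 rad/s (from 117 rpm).
Crank pin A relative to C: A = (d + r cosθ, r sinθ); lever angle φ = atan2(r sinθ, d + r cosθ).
Differentiating tanφ: φ̇ = rω(d cosθ + r)/(d² + r² + 2dr cosθ).
d² + r² + 2dr cosθ = |CA|² = 0.00516898 m²;  d cosθ + r = -0.066906 m.
|ω_lever| = |0.0974·12.25·-0.066906| / 0.00516898 = 15.447 rad/s.

15.4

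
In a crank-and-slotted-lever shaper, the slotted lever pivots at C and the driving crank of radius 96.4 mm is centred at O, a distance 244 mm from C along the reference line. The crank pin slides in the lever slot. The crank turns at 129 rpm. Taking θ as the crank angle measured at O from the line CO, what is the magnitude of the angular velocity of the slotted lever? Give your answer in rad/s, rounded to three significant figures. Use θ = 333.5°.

3.70

ω = 13.51 rad/s (from 129 rpm).
Crank pin A relative to C: A = (d + r cosθ, r sinθ); lever angle φ = atan2(r sinθ, d + r cosθ).
Differentiating tanφ: φ̇ = rω(d cosθ + r)/(d² + r² + 2dr cosθ).
d² + r² + 2dr cosθ = |CA|² = 0.11093 m²;  d cosθ + r = +0.31476 m.
|ω_lever| = |0.0964·13.51·+0.31476| / 0.11093 = 3.6952 rad/s.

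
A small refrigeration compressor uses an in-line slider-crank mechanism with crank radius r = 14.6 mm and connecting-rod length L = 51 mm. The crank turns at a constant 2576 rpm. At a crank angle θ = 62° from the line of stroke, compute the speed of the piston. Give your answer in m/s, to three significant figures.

ω = 2π·2576/60 = 269.8 rad/s
For an in-line slider-crank, x = r cosθ + √(L² − r² sin²θ), so v = −rω sinθ·[1 + r cosθ/√(L² − r² sin²θ)].
With r = 0.0146 m, L = 0.051 m, θ = 62°: √(L² − r² sin²θ) = 0.049344 m.
v = −0.0146·269.8·0.88295·[1 + 0.0146·0.46947/0.049344] = -3.9605 m/s.
|v| = 3.9605 m/s.

3.96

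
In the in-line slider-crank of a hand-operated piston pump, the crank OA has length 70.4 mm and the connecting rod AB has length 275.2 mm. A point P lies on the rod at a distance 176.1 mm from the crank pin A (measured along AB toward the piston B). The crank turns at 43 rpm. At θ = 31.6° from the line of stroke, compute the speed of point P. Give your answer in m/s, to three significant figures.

ω = 4.503 rad/s.  Crank-pin speed |V_A| = rω = 0.31701 m/s, perpendicular to OA.
Rod angle: sinφ = −(r/L) sinθ ⇒ φ = -7.703°; ω_rod = −rω cosθ/√(L²−r²sin²θ) = -0.99005 rad/s.
V_P = V_A + ω_rod × AP, with AP = 0.1761 m along the rod.
Components: V_Px = −rω sinθ − a·ω_rod·sinφ = -0.18948 m/s;  V_Py = rω cosθ + a·ω_rod·cosφ = +0.097229 m/s.
|V_P| = √(V_Px² + V_Py²) = 0.21297 m/s.

0.213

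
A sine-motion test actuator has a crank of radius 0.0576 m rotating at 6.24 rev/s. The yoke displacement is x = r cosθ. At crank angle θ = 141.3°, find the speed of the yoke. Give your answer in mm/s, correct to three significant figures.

ω = 39.21 rad/s (from 6.24 rev/s).
x = r cosθ ⇒ ẋ = −rω sinθ.
|v| = rω|sinθ| = 0.0576·39.21·|sin 141.3°| = 1.412 m/s = 1412 mm/s.

1410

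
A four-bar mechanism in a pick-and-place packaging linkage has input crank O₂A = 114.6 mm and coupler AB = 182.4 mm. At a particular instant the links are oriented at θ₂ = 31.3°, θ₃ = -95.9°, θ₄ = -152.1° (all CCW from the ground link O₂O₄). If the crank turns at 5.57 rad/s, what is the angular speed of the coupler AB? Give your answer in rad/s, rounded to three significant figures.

0.250

ω₂ = 5.57 rad/s
Differentiating the loop-closure r₂e^{iθ₂}+r₃e^{iθ₃}=r₁+r₄e^{iθ₄} gives r₂ω₂e^{iθ₂}+r₃ω₃e^{iθ₃}=r₄ω₄e^{iθ₄}.
Eliminating the other unknown: ω₃ = r₂ω₂ sin(θ₄−θ₂) / [r₃ sin(θ₃−θ₄)].
Numerator sine = +0.05931; denominator sine = +0.83098.
Result = 0.1146·5.57·(+0.05931) / (0.1824·(+0.83098)) = +0.24976 rad/s; magnitude 0.24976 rad/s.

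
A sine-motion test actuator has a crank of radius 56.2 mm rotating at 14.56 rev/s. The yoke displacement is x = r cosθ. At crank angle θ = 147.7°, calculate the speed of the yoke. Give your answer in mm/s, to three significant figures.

2750

ω = 91.48 rad/s (from 14.56 rev/s).
x = r cosθ ⇒ ẋ = −rω sinθ.
|v| = rω|sinθ| = 0.0562·91.48·|sin 147.7°| = 2.7473 m/s = 2747.3 mm/s.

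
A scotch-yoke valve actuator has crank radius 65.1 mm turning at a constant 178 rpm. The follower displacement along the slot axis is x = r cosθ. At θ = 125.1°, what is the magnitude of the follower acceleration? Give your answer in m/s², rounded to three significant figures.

ω = 18.64 rad/s (from 178 rpm).
x = r cosθ ⇒ ẍ = −rω² cosθ (ω constant).
|a| = rω²|cosθ| = 0.0651·(18.64)²·|cos 125.1°| = 13.006 m/s².

13.0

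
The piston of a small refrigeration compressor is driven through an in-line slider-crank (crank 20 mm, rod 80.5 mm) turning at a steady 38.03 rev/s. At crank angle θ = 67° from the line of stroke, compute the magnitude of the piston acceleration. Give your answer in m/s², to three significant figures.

246

ω = 2π·38 = 238.9 rad/s
x(θ) = r cosθ + √(L² − r² sin²θ); with ω constant, a = ω²·d²x/dθ².
d²x/dθ² = −r cosθ − r²(cos2θ)/√u − r⁴ sin²2θ/(4u^{3/2}),  u = L² − r² sin²θ = 0.00614132 m².
Substituting r = 0.02 m, L = 0.0805 m, θ = 67°: d²x/dθ² = -0.0043119 m.
a = ω²·d²x/dθ² = (238.9)²·(-0.0043119) = -246.2 m/s²;  |a| = 246.2 m/s².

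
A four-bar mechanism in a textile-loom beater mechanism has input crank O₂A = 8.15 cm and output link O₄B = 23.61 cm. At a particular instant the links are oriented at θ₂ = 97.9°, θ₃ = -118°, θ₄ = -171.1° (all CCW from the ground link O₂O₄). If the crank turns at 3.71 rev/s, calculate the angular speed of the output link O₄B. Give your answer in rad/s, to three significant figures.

5.90

ω₂ = 23.31 rad/s (from 3.71 rev/s).
Differentiating the loop-closure r₂e^{iθ₂}+r₃e^{iθ₃}=r₁+r₄e^{iθ₄} gives r₂ω₂e^{iθ₂}+r₃ω₃e^{iθ₃}=r₄ω₄e^{iθ₄}.
Eliminating the other unknown: ω₄ = r₂ω₂ sin(θ₂−θ₃) / [r₄ sin(θ₄−θ₃)].
Numerator sine = -0.58637; denominator sine = -0.79968.
Result = 0.0815·23.31·(-0.58637) / (0.2361·(-0.79968)) = +5.9002 rad/s; magnitude 5.9002 rad/s.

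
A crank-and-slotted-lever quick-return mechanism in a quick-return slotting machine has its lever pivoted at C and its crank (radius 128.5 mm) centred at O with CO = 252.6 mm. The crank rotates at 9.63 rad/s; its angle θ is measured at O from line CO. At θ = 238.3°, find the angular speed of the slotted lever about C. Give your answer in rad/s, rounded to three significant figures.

0.113

ω = 9.63 rad/s
Crank pin A relative to C: A = (d + r cosθ, r sinθ); lever angle φ = atan2(r sinθ, d + r cosθ).
Differentiating tanφ: φ̇ = rω(d cosθ + r)/(d² + r² + 2dr cosθ).
d² + r² + 2dr cosθ = |CA|² = 0.0462063 m²;  d cosθ + r = -0.0042341 m.
|ω_lever| = |0.1285·9.63·-0.0042341| / 0.0462063 = 0.11339 rad/s.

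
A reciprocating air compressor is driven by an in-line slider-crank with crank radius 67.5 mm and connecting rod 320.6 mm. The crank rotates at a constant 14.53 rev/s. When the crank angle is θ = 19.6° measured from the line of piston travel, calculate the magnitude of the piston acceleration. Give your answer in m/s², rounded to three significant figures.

623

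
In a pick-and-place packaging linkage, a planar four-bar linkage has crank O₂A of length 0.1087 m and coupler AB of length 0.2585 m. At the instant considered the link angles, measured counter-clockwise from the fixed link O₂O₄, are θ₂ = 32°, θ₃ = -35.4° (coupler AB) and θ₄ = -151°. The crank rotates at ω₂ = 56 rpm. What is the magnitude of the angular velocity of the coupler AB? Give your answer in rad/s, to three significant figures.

0.143

ω₂ = 5.864 rad/s (from 56 rpm).
Differentiating the loop-closure r₂e^{iθ₂}+r₃e^{iθ₃}=r₁+r₄e^{iθ₄} gives r₂ω₂e^{iθ₂}+r₃ω₃e^{iθ₃}=r₄ω₄e^{iθ₄}.
Eliminating the other unknown: ω₃ = r₂ω₂ sin(θ₄−θ₂) / [r₃ sin(θ₃−θ₄)].
Numerator sine = +0.05234; denominator sine = +0.90183.
Result = 0.1087·5.864·(+0.05234) / (0.2585·(+0.90183)) = +0.14311 rad/s; magnitude 0.14311 rad/s.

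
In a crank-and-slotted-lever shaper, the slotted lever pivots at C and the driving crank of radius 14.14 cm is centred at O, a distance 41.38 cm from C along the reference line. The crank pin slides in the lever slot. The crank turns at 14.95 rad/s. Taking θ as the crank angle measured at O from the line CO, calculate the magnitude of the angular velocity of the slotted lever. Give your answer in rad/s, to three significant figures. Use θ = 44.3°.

ω = 14.95 rad/s
Crank pin A relative to C: A = (d + r cosθ, r sinθ); lever angle φ = atan2(r sinθ, d + r cosθ).
Differentiating tanφ: φ̇ = rω(d cosθ + r)/(d² + r² + 2dr cosθ).
d² + r² + 2dr cosθ = |CA|² = 0.274977 m²;  d cosθ + r = +0.43755 m.
|ω_lever| = |0.1414·14.95·+0.43755| / 0.274977 = 3.3638 rad/s.

3.36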